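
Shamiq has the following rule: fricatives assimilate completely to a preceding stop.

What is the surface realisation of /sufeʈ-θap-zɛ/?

[sufeʈʈappɛ]

/θ/ is the segment targeted by the rule; it sits immediately after /ʈ/, so it assimilates completely and surfaces as [ʈ].
At the second juncture, /z/ likewise becomes [p] adjacent to /p/.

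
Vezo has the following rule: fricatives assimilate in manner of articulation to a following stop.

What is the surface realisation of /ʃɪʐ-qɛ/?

The rule targets /ʐ/ (voiced retroflex fricative), which sits before the trigger /q/ (stop).
Changing only its manner to stop gives [ɖ] — the voiced retroflex stop.

[ʃɪɖqɛ]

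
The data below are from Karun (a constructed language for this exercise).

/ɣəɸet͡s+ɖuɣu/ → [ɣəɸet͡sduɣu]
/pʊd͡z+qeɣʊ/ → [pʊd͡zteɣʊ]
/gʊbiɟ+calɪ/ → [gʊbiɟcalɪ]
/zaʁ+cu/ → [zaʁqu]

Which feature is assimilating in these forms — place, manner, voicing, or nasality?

The segment that alternates is /ɖ/, which surfaces as [d] when adjacent to /t͡s/.
The change retroflex → alveolar matches the place of the preceding /t͡s/, identifying this as place assimilation.
The other alternating forms pattern the same way: /q/ → [t] after /d͡z/ (uvular → alveolar, matching alveolar); /c/ → [q] after /ʁ/ (palatal → uvular, matching uvular) — only place changes, and always toward the preceding segment.
No alternation appears in [gʊbiɟcalɪ]: there the adjacent consonants already agree in place (/c/ and /ɟ/ are both palatal), so this form is consistent with the same rule.

place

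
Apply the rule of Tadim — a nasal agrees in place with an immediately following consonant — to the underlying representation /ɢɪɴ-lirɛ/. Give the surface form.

/ɴ/ is a voiced uvular nasal. The following trigger /l/ is alveolar, so /ɴ/ must become alveolar as well.
Changing only its place to alveolar gives [n] — the voiced alveolar nasal.

[ɢɪnlirɛ]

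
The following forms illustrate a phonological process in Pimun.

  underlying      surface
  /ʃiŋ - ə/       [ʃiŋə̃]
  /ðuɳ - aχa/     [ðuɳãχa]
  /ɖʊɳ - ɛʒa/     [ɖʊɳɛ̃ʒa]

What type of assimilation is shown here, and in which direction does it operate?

The vowel /ə/ surfaces as nasalised [ə̃] next to the preceding nasal /ŋ/ — it has acquired the [+nasal] feature of its neighbour.
The other forms show the same pattern: /a/ → [ã] after /ɳ/; /ɛ/ → [ɛ̃] after /ɳ/ — each time a vowel is nasalised next to a preceding nasal.
Because the conditioning nasal is to the left of the vowel that changes, the process is progressive (perseverative).

progressive nasality assimilation (vowel nasalisation)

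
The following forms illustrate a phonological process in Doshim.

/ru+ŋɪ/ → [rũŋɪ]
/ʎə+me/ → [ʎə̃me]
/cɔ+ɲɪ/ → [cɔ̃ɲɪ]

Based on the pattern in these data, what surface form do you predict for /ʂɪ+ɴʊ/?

The data show regressive nasality assimilation (vowel nasalisation): /u/ → [ũ] before /ŋ/; /ə/ → [ə̃] before /m/; /ɔ/ → [ɔ̃] before /ɲ/ — a vowel is nasalised by an immediately following nasal consonant.
/ɪ/ sits next to the nasal /ɴ/ and is therefore nasalised to [ɪ̃].

[ʂɪ̃ɴʊ]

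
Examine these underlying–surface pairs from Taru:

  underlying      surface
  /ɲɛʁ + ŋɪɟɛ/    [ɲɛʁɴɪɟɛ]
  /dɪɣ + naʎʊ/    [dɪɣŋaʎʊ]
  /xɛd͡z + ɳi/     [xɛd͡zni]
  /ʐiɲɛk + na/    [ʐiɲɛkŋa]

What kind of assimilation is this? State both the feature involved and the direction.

Underlying /ŋ/ is realised as [ɴ] next to /ʁ/; /ʁ/ itself does not change.
The change velar → uvular matches the place of the preceding /ʁ/, identifying this as place assimilation.
Manner and voice are unchanged, so the assimilation is partial, not total.
Checking the remaining alternations: /n/ → [ŋ] after /ɣ/ (alveolar → velar, matching velar); /ɳ/ → [n] after /d͡z/ (retroflex → alveolar, matching alveolar); /n/ → [ŋ] after /k/ (alveolar → velar, matching velar) — only place changes, and always toward the preceding segment.
The trigger is the preceding segment, so the direction is progressive (perseverative).

progressive place assimilation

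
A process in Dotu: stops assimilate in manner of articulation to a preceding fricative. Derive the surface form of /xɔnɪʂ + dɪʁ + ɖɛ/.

[xɔnɪʂzɪʁʐɛ]

The rule targets /d/ (voiced alveolar stop), which sits after the trigger /ʂ/ (fricative).
Changing only its manner to fricative gives [z] — the voiced alveolar fricative.
The same rule applies at the second boundary: /ɖ/ → [ʐ] next to /ʁ/.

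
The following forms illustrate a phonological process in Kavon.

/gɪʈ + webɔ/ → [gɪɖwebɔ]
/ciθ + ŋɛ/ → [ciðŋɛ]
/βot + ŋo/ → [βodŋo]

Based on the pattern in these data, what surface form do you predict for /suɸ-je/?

[suβje]

The data show regressive voicing assimilation: /ʈ/ → [ɖ] before /w/; /θ/ → [ð] before /ŋ/; /t/ → [d] before /ŋ/. In each pair only voicing changes, matching the following consonant, while place and manner stay constant.
/ɸ/ is a voiceless bilabial fricative. The following trigger /j/ is voiced, so /ɸ/ must become voiced as well.
Changing only its voicing to voiced gives [β] — the voiced bilabial fricative.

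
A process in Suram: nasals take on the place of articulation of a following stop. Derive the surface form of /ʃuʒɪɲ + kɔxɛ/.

[ʃuʒɪŋkɔxɛ]

The rule targets /ɲ/ (voiced palatal nasal), which sits before the trigger /k/ (velar).
A voiced velar nasal is [ŋ], so the surface segment is [ŋ].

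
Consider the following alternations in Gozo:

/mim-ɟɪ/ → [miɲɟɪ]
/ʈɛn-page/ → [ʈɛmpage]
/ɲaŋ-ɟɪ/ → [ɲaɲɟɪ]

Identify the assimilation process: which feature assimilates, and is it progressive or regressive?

Comparing underlying and surface forms, /m/ → [ɲ] is the alternation; the neighbouring /ɟ/ is constant.
/m/ is bilabial while /ɟ/ is palatal; the output [ɲ] is palatal, matching the trigger — so the feature that spreads is place.
Manner and voice are unchanged, so the assimilation is partial, not total.
Checking the remaining alternations: /n/ → [m] before /p/ (alveolar → bilabial, matching bilabial); /ŋ/ → [ɲ] before /ɟ/ (velar → palatal, matching palatal) — only place changes, and always toward the following segment.
Since the segment that changes precedes the conditioning segment, the assimilation is regressive.

regressive place assimilation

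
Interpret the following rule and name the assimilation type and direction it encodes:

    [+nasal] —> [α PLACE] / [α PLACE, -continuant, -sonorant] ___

The rule copies the place features (abbreviated [PLACE]) from the environment onto the target, so the assimilating feature is place.
The conditioning segment sits to the left of the focus bar, meaning the trigger precedes the segment that changes — progressive assimilation.

progressive place assimilation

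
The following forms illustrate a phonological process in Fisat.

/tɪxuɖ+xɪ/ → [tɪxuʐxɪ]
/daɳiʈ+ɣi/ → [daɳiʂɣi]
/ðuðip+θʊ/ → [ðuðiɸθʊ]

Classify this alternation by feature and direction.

Comparing underlying and surface forms, /ɖ/ → [ʐ] is the alternation; the neighbouring /x/ is constant.
The change stop → fricative matches the manner of the following /x/, identifying this as manner assimilation.
Place and voice are unchanged, so the assimilation is partial, not total.
The other alternating forms pattern the same way: /ʈ/ → [ʂ] before /ɣ/ (stop → fricative, matching a fricative); /p/ → [ɸ] before /θ/ (stop → fricative, matching a fricative) — only manner changes, and always toward the following segment.
The trigger is the following segment, so the direction is regressive (anticipatory).

regressive manner assimilation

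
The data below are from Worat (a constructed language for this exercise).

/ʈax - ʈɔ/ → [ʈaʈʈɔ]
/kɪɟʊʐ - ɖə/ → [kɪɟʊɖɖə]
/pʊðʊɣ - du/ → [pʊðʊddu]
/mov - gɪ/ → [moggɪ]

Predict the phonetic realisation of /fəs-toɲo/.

[fəttoɲo]

The data show regressive total assimilation (/x/ → [ʈ] before /ʈ/; /ʐ/ → [ɖ] before /ɖ/; /ɣ/ → [d] before /d/; /v/ → [g] before /g/): in every case the target segment becomes identical to its following neighbour, copying more than a single feature.
/s/ is the segment targeted by the rule; it sits immediately before /t/, so it assimilates completely and surfaces as [t].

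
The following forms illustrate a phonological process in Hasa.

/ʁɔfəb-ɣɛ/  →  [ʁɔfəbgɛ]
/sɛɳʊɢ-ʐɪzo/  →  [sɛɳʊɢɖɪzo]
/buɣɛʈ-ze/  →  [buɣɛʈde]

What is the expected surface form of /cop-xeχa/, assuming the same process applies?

[copkeχa]

The data show progressive manner assimilation: /ɣ/ → [g] after /b/; /ʐ/ → [ɖ] after /ɢ/; /z/ → [d] after /ʈ/. In each pair only manner changes, matching the preceding consonant, while place and voice stay constant.
/x/ is a voiceless velar fricative. The preceding trigger /p/ is a stop, so /x/ must become a stop as well.
The voiceless velar stop is [k], so /x/ → [k].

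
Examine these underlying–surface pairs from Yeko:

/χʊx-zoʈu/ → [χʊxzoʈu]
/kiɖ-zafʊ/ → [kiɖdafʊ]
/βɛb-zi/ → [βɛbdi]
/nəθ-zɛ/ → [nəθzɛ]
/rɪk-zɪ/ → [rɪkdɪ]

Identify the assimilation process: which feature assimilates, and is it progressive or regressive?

The segment that alternates is /z/, which surfaces as [d] when adjacent to /ɖ/.
The change fricative → stop matches the manner of the preceding /ɖ/, identifying this as manner assimilation.
Place and voice are unchanged, so the assimilation is partial, not total.
The other alternating forms pattern the same way: /z/ → [d] after /b/ (fricative → stop, matching a stop); /z/ → [d] after /k/ (fricative → stop, matching a stop) — only manner changes, and always toward the preceding segment.
Nothing changes in [χʊxzoʈu], [nəθzɛ]: there the adjacent consonants already agree in manner (/z/ and /x/ are both fricatives; /z/ and /θ/ are both fricatives), so these forms are consistent with the same rule.
The trigger is the preceding segment, so the direction is progressive (perseverative).

progressive manner assimilation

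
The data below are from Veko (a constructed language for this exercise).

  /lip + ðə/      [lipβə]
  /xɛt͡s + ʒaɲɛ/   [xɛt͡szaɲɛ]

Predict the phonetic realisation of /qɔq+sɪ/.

The data show progressive place assimilation: /ð/ → [β] after /p/; /ʒ/ → [z] after /t͡s/. In each pair only place changes, matching the preceding consonant, while manner and voice stay constant.
The rule targets /s/ (voiceless alveolar fricative), which sits after the trigger /q/ (uvular).
Changing only its place to uvular gives [χ] — the voiceless uvular fricative.

[qɔqχɪ]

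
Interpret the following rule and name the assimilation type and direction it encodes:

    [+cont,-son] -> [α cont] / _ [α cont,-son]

regressive manner assimilation

The rule copies [cont] (continuancy) from the environment onto the target fricatives; since [±cont] encodes the stop/fricative manner contrast, the assimilating dimension is manner.
Since the environment is written after the underscore, the trigger follows the target; the direction is regressive.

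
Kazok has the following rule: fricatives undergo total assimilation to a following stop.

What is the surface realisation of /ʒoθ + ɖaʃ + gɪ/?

[ʒoɖɖaggɪ]

/θ/ is the segment targeted by the rule; it sits immediately before /ɖ/, so it assimilates completely and surfaces as [ɖ].
At the second juncture, /ʃ/ likewise becomes [g] adjacent to /g/.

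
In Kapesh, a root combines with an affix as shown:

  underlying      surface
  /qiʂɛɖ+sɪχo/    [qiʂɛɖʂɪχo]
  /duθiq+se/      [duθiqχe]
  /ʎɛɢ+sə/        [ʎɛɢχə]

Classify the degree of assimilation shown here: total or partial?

partial assimilation

Underlying /s/ is realised as [ʂ] next to /ɖ/; /ɖ/ itself does not change.
/s/ is alveolar while /ɖ/ is retroflex; the output [ʂ] is retroflex, matching the trigger — so the feature that spreads is place.
Manner and voice are unchanged, so the assimilation is partial, not total.
The other alternating forms pattern the same way: /s/ → [χ] after /q/ (alveolar → uvular, matching uvular); /s/ → [χ] after /ɢ/ (alveolar → uvular, matching uvular) — only place changes, and always toward the preceding segment.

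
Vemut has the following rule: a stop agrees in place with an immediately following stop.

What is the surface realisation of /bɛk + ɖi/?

[bɛʈɖi]

The rule targets /k/ (voiceless velar stop), which sits before the trigger /ɖ/ (retroflex).
A voiceless retroflex stop is [ʈ], so the surface segment is [ʈ].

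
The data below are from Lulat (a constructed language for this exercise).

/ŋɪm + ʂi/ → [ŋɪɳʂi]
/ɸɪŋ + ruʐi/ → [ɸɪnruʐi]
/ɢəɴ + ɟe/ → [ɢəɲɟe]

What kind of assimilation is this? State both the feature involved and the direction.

regressive place assimilation

The segment that alternates is /m/, which surfaces as [ɳ] when adjacent to /ʂ/.
The change bilabial → retroflex matches the place of the following /ʂ/, identifying this as place assimilation.
Manner and voice are unchanged, so the assimilation is partial, not total.
The same holds elsewhere in the data: /ŋ/ → [n] before /r/ (velar → alveolar, matching alveolar); /ɴ/ → [ɲ] before /ɟ/ (uvular → palatal, matching palatal) — only place changes, and always toward the following segment.
The trigger is the following segment, so the direction is regressive (anticipatory).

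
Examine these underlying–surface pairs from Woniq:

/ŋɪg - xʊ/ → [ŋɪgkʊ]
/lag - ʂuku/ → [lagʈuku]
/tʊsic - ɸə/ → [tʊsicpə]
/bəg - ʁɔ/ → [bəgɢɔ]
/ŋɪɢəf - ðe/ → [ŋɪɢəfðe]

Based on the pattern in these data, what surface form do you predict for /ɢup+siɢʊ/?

[ɢuptiɢʊ]

The data show progressive manner assimilation: /x/ → [k] after /g/; /ʂ/ → [ʈ] after /g/; /ɸ/ → [p] after /c/; /ʁ/ → [ɢ] after /g/. In each pair only manner changes, matching the preceding consonant, while place and voice stay constant.
No alternation appears in [ŋɪɢəfðe]: there the adjacent consonants already agree in manner (/ð/ and /f/ are both fricatives), so this form is consistent with the same rule.
The rule targets /s/ (voiceless alveolar fricative), which sits after the trigger /p/ (stop).
A voiceless alveolar stop is [t], so the surface segment is [t].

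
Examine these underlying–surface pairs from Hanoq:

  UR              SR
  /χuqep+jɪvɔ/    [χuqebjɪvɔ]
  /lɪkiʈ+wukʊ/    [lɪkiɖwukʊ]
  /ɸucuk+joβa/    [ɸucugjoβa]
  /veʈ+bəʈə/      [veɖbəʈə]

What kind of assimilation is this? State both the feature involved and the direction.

Comparing underlying and surface forms, /p/ → [b] is the alternation; the neighbouring /j/ is constant.
The change voiceless → voiced matches the voicing of the following /j/, identifying this as voicing assimilation.
Place and manner are unchanged, so the assimilation is partial, not total.
Checking the remaining alternations: /ʈ/ → [ɖ] before /w/ (voiceless → voiced, matching voiced); /k/ → [g] before /j/ (voiceless → voiced, matching voiced); /ʈ/ → [ɖ] before /b/ (voiceless → voiced, matching voiced) — only voicing changes, and always toward the following segment.
Since the segment that changes precedes the conditioning segment, the assimilation is regressive.

regressive voicing assimilation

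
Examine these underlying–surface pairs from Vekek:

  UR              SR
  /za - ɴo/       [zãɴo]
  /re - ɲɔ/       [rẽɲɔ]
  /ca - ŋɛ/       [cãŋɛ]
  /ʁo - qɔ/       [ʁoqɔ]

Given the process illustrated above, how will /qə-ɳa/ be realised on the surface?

[qə̃ɳa]

The data show regressive nasality assimilation (vowel nasalisation): /a/ → [ã] before /ɴ/; /e/ → [ẽ] before /ɲ/; /a/ → [ã] before /ŋ/ — a vowel is nasalised by an immediately following nasal consonant.
No change occurs in [ʁoqɔ] because the vowel at the boundary is adjacent to an oral consonant, not a nasal (/o/ next to /q/).
/ə/ sits next to the nasal /ɳ/ and is therefore nasalised to [ə̃].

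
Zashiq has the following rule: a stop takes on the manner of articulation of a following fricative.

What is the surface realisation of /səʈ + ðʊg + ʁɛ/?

The rule targets /ʈ/ (voiceless retroflex stop), which sits before the trigger /ð/ (fricative).
A voiceless retroflex fricative is [ʂ], so the surface segment is [ʂ].
At the second juncture, /g/ likewise becomes [ɣ] adjacent to /ʁ/.

[səʂðʊɣʁɛ]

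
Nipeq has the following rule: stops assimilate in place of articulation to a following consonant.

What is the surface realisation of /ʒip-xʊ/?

/p/ is a voiceless bilabial stop. The following trigger /x/ is velar, so /p/ must become velar as well.
A voiceless velar stop is [k], so the surface segment is [k].

[ʒikxʊ]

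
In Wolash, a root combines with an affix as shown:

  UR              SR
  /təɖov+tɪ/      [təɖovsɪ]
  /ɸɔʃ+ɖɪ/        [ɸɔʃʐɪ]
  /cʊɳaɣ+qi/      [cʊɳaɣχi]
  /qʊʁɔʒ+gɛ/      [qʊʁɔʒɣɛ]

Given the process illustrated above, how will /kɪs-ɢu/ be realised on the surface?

The data show progressive manner assimilation: /t/ → [s] after /v/; /ɖ/ → [ʐ] after /ʃ/; /q/ → [χ] after /ɣ/; /g/ → [ɣ] after /ʒ/. In each pair only manner changes, matching the preceding consonant, while place and voice stay constant.
/ɢ/ is a voiced uvular stop. The preceding trigger /s/ is a fricative, so /ɢ/ must become a fricative as well.
Changing only its manner to fricative gives [ʁ] — the voiced uvular fricative.

[kɪsʁu]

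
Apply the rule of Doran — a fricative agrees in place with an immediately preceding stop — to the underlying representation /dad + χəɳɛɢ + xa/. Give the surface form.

[dadsəɳɛɢχa]

The rule targets /χ/ (voiceless uvular fricative), which sits after the trigger /d/ (alveolar).
A voiceless alveolar fricative is [s], so the surface segment is [s].
The same rule applies at the second boundary: /x/ → [χ] next to /ɢ/.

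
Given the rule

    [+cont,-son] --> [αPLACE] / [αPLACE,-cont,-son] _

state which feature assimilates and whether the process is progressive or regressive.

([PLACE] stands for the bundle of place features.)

progressive place assimilation

The rule copies the place features (abbreviated [PLACE]) from the environment onto the target, so the assimilating feature is place.
Since the environment is written before the underscore, the trigger precedes the target; the direction is progressive.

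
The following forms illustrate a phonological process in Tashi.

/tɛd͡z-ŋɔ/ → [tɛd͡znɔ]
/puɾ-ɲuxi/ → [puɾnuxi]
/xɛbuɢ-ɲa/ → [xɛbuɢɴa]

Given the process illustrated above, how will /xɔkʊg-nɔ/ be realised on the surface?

[xɔkʊgŋɔ]

The data show progressive place assimilation: /ŋ/ → [n] after /d͡z/; /ɲ/ → [n] after /ɾ/; /ɲ/ → [ɴ] after /ɢ/. In each pair only place changes, matching the preceding consonant, while manner and voice stay constant.
/n/ is a voiced alveolar nasal. The preceding trigger /g/ is velar, so /n/ must become velar as well.
Changing only its place to velar gives [ŋ] — the voiced velar nasal.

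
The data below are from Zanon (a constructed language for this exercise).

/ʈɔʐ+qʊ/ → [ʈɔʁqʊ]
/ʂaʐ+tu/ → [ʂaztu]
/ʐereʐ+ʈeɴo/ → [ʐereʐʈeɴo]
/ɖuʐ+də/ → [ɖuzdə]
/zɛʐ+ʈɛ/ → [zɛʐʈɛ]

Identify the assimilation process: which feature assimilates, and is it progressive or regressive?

regressive place assimilation

Underlying /ʐ/ is realised as [ʁ] next to /q/; /q/ itself does not change.
The change retroflex → uvular matches the place of the following /q/, identifying this as place assimilation.
Manner and voice are unchanged, so the assimilation is partial, not total.
The other alternating forms pattern the same way: /ʐ/ → [z] before /t/ (retroflex → alveolar, matching alveolar); /ʐ/ → [z] before /d/ (retroflex → alveolar, matching alveolar) — only place changes, and always toward the following segment.
No alternation appears in [ʐereʐʈeɴo], [zɛʐʈɛ]: there the adjacent consonants already agree in place (/ʐ/ and /ʈ/ are both retroflex; /ʐ/ and /ʈ/ are both retroflex), so these forms are consistent with the same rule.
The trigger is the following segment, so the direction is regressive (anticipatory).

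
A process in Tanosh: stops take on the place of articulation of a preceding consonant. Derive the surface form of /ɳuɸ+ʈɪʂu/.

/ʈ/ is a voiceless retroflex stop. The preceding trigger /ɸ/ is bilabial, so /ʈ/ must become bilabial as well.
Changing only its place to bilabial gives [p] — the voiceless bilabial stop.

[ɳuɸpɪʂu]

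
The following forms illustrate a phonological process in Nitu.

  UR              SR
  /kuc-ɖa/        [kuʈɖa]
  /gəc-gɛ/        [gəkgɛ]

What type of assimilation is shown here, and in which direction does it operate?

The segment that alternates is /c/, which surfaces as [ʈ] when adjacent to /ɖ/.
/c/ is palatal while /ɖ/ is retroflex; the output [ʈ] is retroflex, matching the trigger — so the feature that spreads is place.
Manner and voice are unchanged, so the assimilation is partial, not total.
Checking the remaining alternation: /c/ → [k] before /g/ (palatal → velar, matching velar) — only place changes, and always toward the following segment.
The trigger is the following segment, so the direction is regressive (anticipatory).

regressive place assimilation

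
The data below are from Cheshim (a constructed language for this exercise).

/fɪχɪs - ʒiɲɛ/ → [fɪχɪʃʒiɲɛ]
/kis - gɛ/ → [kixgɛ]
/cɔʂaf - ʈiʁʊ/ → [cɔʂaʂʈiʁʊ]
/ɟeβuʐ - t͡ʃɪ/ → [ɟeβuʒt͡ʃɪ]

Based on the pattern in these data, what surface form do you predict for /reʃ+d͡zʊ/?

[resd͡zʊ]

The data show regressive place assimilation: /s/ → [ʃ] before /ʒ/; /s/ → [x] before /g/; /f/ → [ʂ] before /ʈ/; /ʐ/ → [ʒ] before /t͡ʃ/. In each pair only place changes, matching the following consonant, while manner and voice stay constant.
The rule targets /ʃ/ (voiceless postalveolar fricative), which sits before the trigger /d͡z/ (alveolar).
The voiceless alveolar fricative is [s], so /ʃ/ → [s].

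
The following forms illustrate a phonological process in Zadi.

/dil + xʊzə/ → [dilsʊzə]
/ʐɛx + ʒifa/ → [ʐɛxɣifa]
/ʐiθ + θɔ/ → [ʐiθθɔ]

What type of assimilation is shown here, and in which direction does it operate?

Underlying /x/ is realised as [s] next to /l/; /l/ itself does not change.
/x/ is velar while /l/ is alveolar; the output [s] is alveolar, matching the trigger — so the feature that spreads is place.
Manner and voice are unchanged, so the assimilation is partial, not total.
The same holds elsewhere in the data: /ʒ/ → [ɣ] after /x/ (postalveolar → velar, matching velar) — only place changes, and always toward the preceding segment.
Nothing changes in [ʐiθθɔ]: there the adjacent consonants already agree in place (/θ/ and /θ/ are both dental), so this form is consistent with the same rule.
The trigger is the preceding segment, so the direction is progressive (perseverative).

progressive place assimilation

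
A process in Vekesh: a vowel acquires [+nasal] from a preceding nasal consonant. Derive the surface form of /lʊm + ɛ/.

[lʊmɛ̃]

/ɛ/ sits next to the nasal /m/ and is therefore nasalised to [ɛ̃].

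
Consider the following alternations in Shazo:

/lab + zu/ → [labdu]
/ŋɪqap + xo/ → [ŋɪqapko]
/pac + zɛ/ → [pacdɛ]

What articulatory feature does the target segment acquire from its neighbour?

manner

The segment that alternates is /z/, which surfaces as [d] when adjacent to /b/.
/z/ is a fricative while /b/ is a stop; the output [d] is a stop, matching the trigger — so the feature that spreads is manner.
The same holds elsewhere in the data: /x/ → [k] after /p/ (fricative → stop, matching a stop); /z/ → [d] after /c/ (fricative → stop, matching a stop) — only manner changes, and always toward the preceding segment.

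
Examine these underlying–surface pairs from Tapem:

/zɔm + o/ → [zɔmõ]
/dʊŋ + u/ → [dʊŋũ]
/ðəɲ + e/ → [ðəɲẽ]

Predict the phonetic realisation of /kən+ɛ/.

The data show progressive nasality assimilation (vowel nasalisation): /o/ → [õ] after /m/; /u/ → [ũ] after /ŋ/; /e/ → [ẽ] after /ɲ/ — a vowel is nasalised by an immediately preceding nasal consonant.
/ɛ/ sits next to the nasal /n/ and is therefore nasalised to [ɛ̃].

[kənɛ̃]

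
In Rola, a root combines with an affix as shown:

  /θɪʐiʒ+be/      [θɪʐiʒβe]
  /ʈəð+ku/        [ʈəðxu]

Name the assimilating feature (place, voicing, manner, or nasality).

Comparing underlying and surface forms, /b/ → [β] is the alternation; the neighbouring /ʒ/ is constant.
/b/ is a stop while /ʒ/ is a fricative; the output [β] is a fricative, matching the trigger — so the feature that spreads is manner.
The other alternating form patterns the same way: /k/ → [x] after /ð/ (stop → fricative, matching a fricative) — only manner changes, and always toward the preceding segment.

manner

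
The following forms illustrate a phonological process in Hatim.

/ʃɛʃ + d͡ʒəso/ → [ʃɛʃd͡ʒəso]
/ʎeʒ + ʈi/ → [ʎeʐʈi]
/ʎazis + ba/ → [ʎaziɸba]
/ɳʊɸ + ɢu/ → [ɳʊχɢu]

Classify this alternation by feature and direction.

regressive place assimilation

The segment that alternates is /ʒ/, which surfaces as [ʐ] when adjacent to /ʈ/.
The change postalveolar → retroflex matches the place of the following /ʈ/, identifying this as place assimilation.
Manner and voice are unchanged, so the assimilation is partial, not total.
The other alternating forms pattern the same way: /s/ → [ɸ] before /b/ (alveolar → bilabial, matching bilabial); /ɸ/ → [χ] before /ɢ/ (bilabial → uvular, matching uvular) — only place changes, and always toward the following segment.
Nothing changes in [ʃɛʃd͡ʒəso]: there the adjacent consonants already agree in place (/ʃ/ and /d͡ʒ/ are both postalveolar), so this form is consistent with the same rule.
Since the segment that changes precedes the conditioning segment, the assimilation is regressive.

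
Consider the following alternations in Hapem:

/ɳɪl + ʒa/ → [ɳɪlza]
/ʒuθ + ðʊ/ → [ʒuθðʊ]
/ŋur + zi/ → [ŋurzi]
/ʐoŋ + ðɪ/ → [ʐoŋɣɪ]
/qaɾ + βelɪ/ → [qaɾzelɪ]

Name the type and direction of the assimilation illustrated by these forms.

progressive place assimilation

The segment that alternates is /ʒ/, which surfaces as [z] when adjacent to /l/.
The change postalveolar → alveolar matches the place of the preceding /l/, identifying this as place assimilation.
Manner and voice are unchanged, so the assimilation is partial, not total.
The other alternating forms pattern the same way: /ð/ → [ɣ] after /ŋ/ (dental → velar, matching velar); /β/ → [z] after /ɾ/ (bilabial → alveolar, matching alveolar) — only place changes, and always toward the preceding segment.
Nothing changes in [ʒuθðʊ], [ŋurzi]: there the adjacent consonants already agree in place (/ð/ and /θ/ are both dental; /z/ and /r/ are both alveolar), so these forms are consistent with the same rule.
The trigger is the preceding segment, so the direction is progressive (perseverative).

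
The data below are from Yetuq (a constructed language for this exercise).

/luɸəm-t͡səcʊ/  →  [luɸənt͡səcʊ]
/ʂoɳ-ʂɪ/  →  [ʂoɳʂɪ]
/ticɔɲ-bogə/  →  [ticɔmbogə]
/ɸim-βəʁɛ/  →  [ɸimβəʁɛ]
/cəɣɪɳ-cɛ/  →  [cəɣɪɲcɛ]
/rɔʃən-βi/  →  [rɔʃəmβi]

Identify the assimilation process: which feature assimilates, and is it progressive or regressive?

The segment that alternates is /m/, which surfaces as [n] when adjacent to /t͡s/.
/m/ is bilabial while /t͡s/ is alveolar; the output [n] is alveolar, matching the trigger — so the feature that spreads is place.
Manner and voice are unchanged, so the assimilation is partial, not total.
The same holds elsewhere in the data: /ɲ/ → [m] before /b/ (palatal → bilabial, matching bilabial); /ɳ/ → [ɲ] before /c/ (retroflex → palatal, matching palatal); /n/ → [m] before /β/ (alveolar → bilabial, matching bilabial) — only place changes, and always toward the following segment.
No alternation appears in [ʂoɳʂɪ], [ɸimβəʁɛ]: there the adjacent consonants already agree in place (/ɳ/ and /ʂ/ are both retroflex; /m/ and /β/ are both bilabial), so these forms are consistent with the same rule.
The trigger is the following segment, so the direction is regressive (anticipatory).

regressive place assimilation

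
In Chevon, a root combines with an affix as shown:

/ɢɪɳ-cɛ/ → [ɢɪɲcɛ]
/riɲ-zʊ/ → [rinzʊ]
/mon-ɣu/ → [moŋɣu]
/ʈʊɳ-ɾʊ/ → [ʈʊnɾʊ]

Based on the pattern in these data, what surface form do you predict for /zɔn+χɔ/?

The data show regressive place assimilation: /ɳ/ → [ɲ] before /c/; /ɲ/ → [n] before /z/; /n/ → [ŋ] before /ɣ/; /ɳ/ → [n] before /ɾ/. In each pair only place changes, matching the following consonant, while manner and voice stay constant.
/n/ is a voiced alveolar nasal. The following trigger /χ/ is uvular, so /n/ must become uvular as well.
Changing only its place to uvular gives [ɴ] — the voiced uvular nasal.

[zɔɴχɔ]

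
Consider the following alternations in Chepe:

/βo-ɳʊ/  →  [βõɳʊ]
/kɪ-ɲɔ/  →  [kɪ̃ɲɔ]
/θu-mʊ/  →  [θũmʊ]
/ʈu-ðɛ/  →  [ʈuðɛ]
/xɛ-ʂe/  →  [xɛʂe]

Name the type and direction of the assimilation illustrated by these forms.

regressive nasality assimilation (vowel nasalisation)

The vowel /o/ surfaces as nasalised [õ] next to the following nasal /ɳ/ — it has acquired the [+nasal] feature of its neighbour.
Likewise in the remaining data: /ɪ/ → [ɪ̃] before /ɲ/; /u/ → [ũ] before /m/ — each time a vowel is nasalised next to a following nasal.
No change occurs in [ʈuðɛ], [xɛʂe] because the vowel at the boundary is adjacent to an oral consonant, not a nasal (/u/ next to /ð/; /ɛ/ next to /ʂ/).
Because the conditioning nasal is to the right of the vowel that changes, the process is regressive (anticipatory).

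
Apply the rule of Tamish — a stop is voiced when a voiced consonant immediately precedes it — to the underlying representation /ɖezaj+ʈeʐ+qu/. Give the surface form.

The rule targets /ʈ/ (voiceless retroflex stop), which sits after the trigger /j/ (voiced).
A voiced retroflex stop is [ɖ], so the surface segment is [ɖ].
The same rule applies at the second boundary: /q/ → [ɢ] next to /ʐ/.

[ɖezajɖeʐɢu]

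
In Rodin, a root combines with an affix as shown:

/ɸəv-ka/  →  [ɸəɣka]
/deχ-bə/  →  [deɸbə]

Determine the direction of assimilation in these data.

regressive

Comparing underlying and surface forms, /v/ → [ɣ] is the alternation; the neighbouring /k/ is constant.
The change labiodental → velar matches the place of the following /k/, identifying this as place assimilation.
The other alternating form patterns the same way: /χ/ → [ɸ] before /b/ (uvular → bilabial, matching bilabial) — only place changes, and always toward the following segment.
Since the segment that changes precedes the conditioning segment, the assimilation is regressive.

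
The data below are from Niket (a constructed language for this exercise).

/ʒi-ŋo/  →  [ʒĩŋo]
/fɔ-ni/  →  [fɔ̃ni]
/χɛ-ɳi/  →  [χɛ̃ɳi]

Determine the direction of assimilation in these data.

The vowel /i/ surfaces as nasalised [ĩ] next to the following nasal /ŋ/ — it has acquired the [+nasal] feature of its neighbour.
The other forms show the same pattern: /ɔ/ → [ɔ̃] before /n/; /ɛ/ → [ɛ̃] before /ɳ/ — each time a vowel is nasalised next to a following nasal.
Because the conditioning nasal is to the right of the vowel that changes, the process is regressive (anticipatory).

regressive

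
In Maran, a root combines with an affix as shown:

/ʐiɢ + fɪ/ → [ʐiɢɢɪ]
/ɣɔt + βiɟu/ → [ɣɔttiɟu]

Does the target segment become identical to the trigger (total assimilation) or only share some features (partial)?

total assimilation

The segment that alternates is /f/, which surfaces as [ɢ] when adjacent to /ɢ/.
The output [ɢ] is identical to the trigger /ɢ/ — every feature (place, manner, voicing) has been copied — so this is total assimilation.
The other form behaves the same way: /β/ → [t] after /t/ — in each case the output is a copy of the preceding consonant.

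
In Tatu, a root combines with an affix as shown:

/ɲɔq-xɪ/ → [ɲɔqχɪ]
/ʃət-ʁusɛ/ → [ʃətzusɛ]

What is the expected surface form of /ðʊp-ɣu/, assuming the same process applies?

The data show progressive place assimilation: /x/ → [χ] after /q/; /ʁ/ → [z] after /t/. In each pair only place changes, matching the preceding consonant, while manner and voice stay constant.
The rule targets /ɣ/ (voiced velar fricative), which sits after the trigger /p/ (bilabial).
Changing only its place to bilabial gives [β] — the voiced bilabial fricative.

[ðʊpβu]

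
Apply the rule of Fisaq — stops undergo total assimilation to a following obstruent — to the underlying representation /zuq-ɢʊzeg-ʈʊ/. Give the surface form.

/q/ is the segment targeted by the rule; it sits immediately before /ɢ/, so it assimilates completely and surfaces as [ɢ].
The same rule applies at the second boundary: /g/ → [ʈ] next to /ʈ/.

[zuɢɢʊzeʈʈʊ]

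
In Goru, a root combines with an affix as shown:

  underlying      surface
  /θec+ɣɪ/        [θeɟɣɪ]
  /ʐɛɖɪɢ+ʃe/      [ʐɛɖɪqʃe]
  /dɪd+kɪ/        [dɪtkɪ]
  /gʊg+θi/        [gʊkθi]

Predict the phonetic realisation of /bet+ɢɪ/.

The data show regressive voicing assimilation: /c/ → [ɟ] before /ɣ/; /ɢ/ → [q] before /ʃ/; /d/ → [t] before /k/; /g/ → [k] before /θ/. In each pair only voicing changes, matching the following consonant, while place and manner stay constant.
The rule targets /t/ (voiceless alveolar stop), which sits before the trigger /ɢ/ (voiced).
Changing only its voicing to voiced gives [d] — the voiced alveolar stop.

[bedɢɪ]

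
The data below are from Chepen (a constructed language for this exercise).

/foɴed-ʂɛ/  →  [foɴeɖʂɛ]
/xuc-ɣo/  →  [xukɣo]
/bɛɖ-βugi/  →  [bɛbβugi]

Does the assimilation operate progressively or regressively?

Comparing underlying and surface forms, /d/ → [ɖ] is the alternation; the neighbouring /ʂ/ is constant.
/d/ is alveolar while /ʂ/ is retroflex; the output [ɖ] is retroflex, matching the trigger — so the feature that spreads is place.
The same holds elsewhere in the data: /c/ → [k] before /ɣ/ (palatal → velar, matching velar); /ɖ/ → [b] before /β/ (retroflex → bilabial, matching bilabial) — only place changes, and always toward the following segment.
Since the segment that changes precedes the conditioning segment, the assimilation is regressive.

regressive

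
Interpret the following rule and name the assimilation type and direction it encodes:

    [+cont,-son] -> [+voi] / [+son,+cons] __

The structural change is [+voi], and the conditioning segment [+son,+cons] (a sonorant consonant) is itself voiced, so the target comes to share the voicing of its neighbour — voicing assimilation.
The conditioning segment sits to the left of the focus bar, meaning the trigger precedes the segment that changes — progressive assimilation.

progressive voicing assimilation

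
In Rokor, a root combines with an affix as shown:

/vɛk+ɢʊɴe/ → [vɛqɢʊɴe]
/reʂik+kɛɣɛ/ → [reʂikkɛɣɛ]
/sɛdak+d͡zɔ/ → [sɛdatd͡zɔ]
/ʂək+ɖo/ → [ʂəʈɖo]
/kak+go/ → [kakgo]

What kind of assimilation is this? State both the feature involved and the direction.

The segment that alternates is /k/, which surfaces as [q] when adjacent to /ɢ/.
/k/ is velar while /ɢ/ is uvular; the output [q] is uvular, matching the trigger — so the feature that spreads is place.
Manner and voice are unchanged, so the assimilation is partial, not total.
The same holds elsewhere in the data: /k/ → [t] before /d͡z/ (velar → alveolar, matching alveolar); /k/ → [ʈ] before /ɖ/ (velar → retroflex, matching retroflex) — only place changes, and always toward the following segment.
Nothing changes in [reʂikkɛɣɛ], [kakgo]: there the adjacent consonants already agree in place (/k/ and /k/ are both velar; /k/ and /g/ are both velar), so these forms are consistent with the same rule.
Since the segment that changes precedes the conditioning segment, the assimilation is regressive.

regressive place assimilation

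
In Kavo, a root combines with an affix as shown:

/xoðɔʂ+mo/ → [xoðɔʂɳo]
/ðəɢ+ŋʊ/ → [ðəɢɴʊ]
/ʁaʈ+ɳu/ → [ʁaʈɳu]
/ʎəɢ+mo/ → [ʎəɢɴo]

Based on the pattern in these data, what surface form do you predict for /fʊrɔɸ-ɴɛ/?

[fʊrɔɸmɛ]

The data show progressive place assimilation: /m/ → [ɳ] after /ʂ/; /ŋ/ → [ɴ] after /ɢ/; /m/ → [ɴ] after /ɢ/. In each pair only place changes, matching the preceding consonant, while manner and voice stay constant.
Nothing changes in [ʁaʈɳu]: there the adjacent consonants already agree in place (/ɳ/ and /ʈ/ are both retroflex), so this form is consistent with the same rule.
The rule targets /ɴ/ (voiced uvular nasal), which sits after the trigger /ɸ/ (bilabial).
Changing only its place to bilabial gives [m] — the voiced bilabial nasal.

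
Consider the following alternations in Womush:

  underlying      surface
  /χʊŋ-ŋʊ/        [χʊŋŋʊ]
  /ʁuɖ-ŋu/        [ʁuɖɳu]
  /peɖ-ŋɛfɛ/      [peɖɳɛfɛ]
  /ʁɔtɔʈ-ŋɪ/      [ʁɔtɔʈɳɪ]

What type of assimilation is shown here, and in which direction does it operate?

Comparing underlying and surface forms, /ŋ/ → [ɳ] is the alternation; the neighbouring /ɖ/ is constant.
The change velar → retroflex matches the place of the preceding /ɖ/, identifying this as place assimilation.
Manner and voice are unchanged, so the assimilation is partial, not total.
Checking the remaining alternation: /ŋ/ → [ɳ] after /ʈ/ (velar → retroflex, matching retroflex) — only place changes, and always toward the preceding segment.
Nothing changes in [χʊŋŋʊ]: there the adjacent consonants already agree in place (/ŋ/ and /ŋ/ are both velar), so this form is consistent with the same rule.
Since the segment that changes follows the conditioning segment, the assimilation is progressive.

progressive place assimilation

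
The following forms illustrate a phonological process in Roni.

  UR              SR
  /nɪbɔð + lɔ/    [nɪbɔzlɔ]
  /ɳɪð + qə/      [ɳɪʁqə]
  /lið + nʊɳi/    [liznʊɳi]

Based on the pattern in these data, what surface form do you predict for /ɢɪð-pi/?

[ɢɪβpi]

The data show regressive place assimilation: /ð/ → [z] before /l/; /ð/ → [ʁ] before /q/; /ð/ → [z] before /n/. In each pair only place changes, matching the following consonant, while manner and voice stay constant.
/ð/ is a voiced dental fricative. The following trigger /p/ is bilabial, so /ð/ must become bilabial as well.
Changing only its place to bilabial gives [β] — the voiced bilabial fricative.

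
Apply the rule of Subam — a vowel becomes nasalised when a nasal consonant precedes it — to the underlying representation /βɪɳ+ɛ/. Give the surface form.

/ɛ/ sits next to the nasal /ɳ/ and is therefore nasalised to [ɛ̃].

[βɪɳɛ̃]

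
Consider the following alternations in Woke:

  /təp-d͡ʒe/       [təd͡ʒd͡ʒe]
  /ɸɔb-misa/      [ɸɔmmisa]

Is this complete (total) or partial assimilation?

total assimilation

Underlying /p/ is realised as [d͡ʒ] next to /d͡ʒ/; /d͡ʒ/ itself does not change.
The output [d͡ʒ] is identical to the trigger /d͡ʒ/ — every feature (place, manner, voicing) has been copied — so this is total assimilation.
The remaining alternation confirms this: /b/ → [m] before /m/ — in each case the output is a copy of the following consonant.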